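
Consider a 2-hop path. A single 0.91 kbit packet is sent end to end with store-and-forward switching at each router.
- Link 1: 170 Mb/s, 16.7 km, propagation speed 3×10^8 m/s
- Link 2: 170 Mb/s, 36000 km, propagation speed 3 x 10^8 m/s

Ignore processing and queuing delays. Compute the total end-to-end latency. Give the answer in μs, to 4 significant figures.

120100 μs

L = 910 bits.
Transmission delay per hop = L/R = 910/170000000 = 5.35294 μs; 2 hops → 10.7059 μs.
Propagation delays (d/s per hop): 55.6667, 120000 μs; sum = 120056 μs.
End-to-end = 120100 μs.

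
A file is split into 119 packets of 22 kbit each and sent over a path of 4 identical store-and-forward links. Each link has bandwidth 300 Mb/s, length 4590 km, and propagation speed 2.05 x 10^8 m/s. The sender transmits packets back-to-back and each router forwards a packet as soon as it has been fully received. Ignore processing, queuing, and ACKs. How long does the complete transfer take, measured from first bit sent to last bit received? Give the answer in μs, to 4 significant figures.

Per-hop transmission t_tx = L/R = 22000/300000000 = 73.3333 μs.
Per-hop propagation t_prop = 4590000/2.05e+08 = 22390.2 μs.
Pipeline fill: first packet needs 4·t_tx to clear all hops; remaining 118 packets each add one t_tx.
Total = (4+119-1)·t_tx + 4·t_prop = 122·73.3333 + 4·22390.2 = 98510 μs.

98510 μs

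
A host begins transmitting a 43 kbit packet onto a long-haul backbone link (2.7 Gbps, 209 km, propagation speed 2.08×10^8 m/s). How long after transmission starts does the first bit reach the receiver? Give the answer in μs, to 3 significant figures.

First bit experiences only propagation delay: d/s = 209000/208000000 = 1000 μs.

1000 μs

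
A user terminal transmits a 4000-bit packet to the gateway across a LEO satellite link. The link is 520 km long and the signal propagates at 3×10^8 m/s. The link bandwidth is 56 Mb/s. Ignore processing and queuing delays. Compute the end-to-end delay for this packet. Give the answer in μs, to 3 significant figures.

Transmission delay = L/R = 4000 / 56000000 = 71.4286 μs.
Propagation delay = d/s = 520000 m / 300000000 m/s = 1733.33 μs.
Total = 1800 μs.

1800 μs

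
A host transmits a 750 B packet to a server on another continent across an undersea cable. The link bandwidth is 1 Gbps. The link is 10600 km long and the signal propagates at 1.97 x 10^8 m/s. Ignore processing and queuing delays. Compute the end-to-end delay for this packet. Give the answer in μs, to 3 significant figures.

53800 μs

L = 750 × 8 = 6000 bits.
Transmission delay = L/R = 6000 / 1000000000 = 6 μs.
Propagation delay = d/s = 10600000 m / 197000000 m/s = 53807.1 μs.
Total = 53800 μs.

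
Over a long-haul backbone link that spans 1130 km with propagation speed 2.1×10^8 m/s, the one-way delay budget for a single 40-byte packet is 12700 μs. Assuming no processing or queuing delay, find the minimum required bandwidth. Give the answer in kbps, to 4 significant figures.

L = 320 bits.
Propagation delay = 1130000 / 210000000 = 5380.95 μs.
Transmission budget = 12700 − 5380.95 = 7319.05 μs.
R ≥ L / t_tx = 320 bits / 0.00731905 s = 43.72 kbps.

43.72 kbps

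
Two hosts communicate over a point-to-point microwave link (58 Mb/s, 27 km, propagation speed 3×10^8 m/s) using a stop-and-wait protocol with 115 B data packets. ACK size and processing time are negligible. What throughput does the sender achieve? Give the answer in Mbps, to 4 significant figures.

4.697 Mbps

t_tx = L/R = 920/58000000 = 1.58621e-05 s.
t_prop = 27000/300000000 = 9e-05 s; RTT = 0.00018 s.
Cycle = t_tx + RTT = 0.000195862 s.
Throughput = L / cycle = 920 / 0.000195862 = 4.697 Mbps.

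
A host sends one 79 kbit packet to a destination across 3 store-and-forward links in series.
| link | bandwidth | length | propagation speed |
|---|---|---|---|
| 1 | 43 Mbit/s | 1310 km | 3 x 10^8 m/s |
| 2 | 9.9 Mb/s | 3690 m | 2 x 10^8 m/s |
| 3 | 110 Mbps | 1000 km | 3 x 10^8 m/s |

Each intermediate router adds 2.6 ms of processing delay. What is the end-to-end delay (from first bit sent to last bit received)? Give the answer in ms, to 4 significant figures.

23.45 ms

L = 79000 bits.
Transmission delays (L/R per hop): 1.83721, 7.9798, 0.718182 ms; sum = 10.5352 ms.
Propagation delays (d/s per hop): 4.36667, 0.01845, 3.33333 ms; sum = 7.71845 ms.
Processing at 2 router(s): 2 × 2.6 ms = 5.2 ms.
End-to-end = 23.45 ms.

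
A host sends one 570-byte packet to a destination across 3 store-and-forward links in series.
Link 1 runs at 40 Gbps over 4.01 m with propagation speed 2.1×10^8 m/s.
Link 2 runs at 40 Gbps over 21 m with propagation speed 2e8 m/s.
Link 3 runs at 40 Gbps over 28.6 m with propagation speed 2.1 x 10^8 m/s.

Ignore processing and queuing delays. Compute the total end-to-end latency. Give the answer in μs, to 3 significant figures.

0.602 μs

L = 570 × 8 = 4560 bits.
Transmission delay per hop = L/R = 4560/40000000000 = 0.114 μs; 3 hops → 0.342 μs.
Propagation delays (d/s per hop): 0.0190952, 0.105, 0.13619 μs; sum = 0.260286 μs.
End-to-end = 0.602 μs.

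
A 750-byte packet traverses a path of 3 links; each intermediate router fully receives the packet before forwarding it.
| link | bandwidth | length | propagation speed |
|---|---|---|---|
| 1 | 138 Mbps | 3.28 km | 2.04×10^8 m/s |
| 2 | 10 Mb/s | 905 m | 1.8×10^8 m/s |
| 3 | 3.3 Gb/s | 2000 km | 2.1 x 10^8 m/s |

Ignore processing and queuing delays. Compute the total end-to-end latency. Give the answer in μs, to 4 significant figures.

10190 μs

L = 750 × 8 = 6000 bits.
Transmission delays (L/R per hop): 43.4783, 600, 1.81818 μs; sum = 645.296 μs.
Propagation delays (d/s per hop): 16.0784, 5.02778, 9523.81 μs; sum = 9544.92 μs.
End-to-end = 10190 μs.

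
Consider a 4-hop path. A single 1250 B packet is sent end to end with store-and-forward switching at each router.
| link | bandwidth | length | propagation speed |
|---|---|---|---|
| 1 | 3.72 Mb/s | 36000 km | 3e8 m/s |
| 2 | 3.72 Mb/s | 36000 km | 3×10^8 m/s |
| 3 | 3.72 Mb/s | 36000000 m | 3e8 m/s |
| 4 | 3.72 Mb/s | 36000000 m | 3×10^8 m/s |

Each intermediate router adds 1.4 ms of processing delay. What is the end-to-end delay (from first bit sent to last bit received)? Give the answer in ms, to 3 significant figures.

L = 1250 × 8 = 10000 bits.
Transmission delay per hop = L/R = 10000/3720000 = 2.68817 ms; 4 hops → 10.7527 ms.
Propagation delays (d/s per hop): 120, 120, 120, 120 ms; sum = 480 ms.
Processing at 3 router(s): 3 × 1.4 ms = 4.2 ms.
End-to-end = 495 ms.

495 ms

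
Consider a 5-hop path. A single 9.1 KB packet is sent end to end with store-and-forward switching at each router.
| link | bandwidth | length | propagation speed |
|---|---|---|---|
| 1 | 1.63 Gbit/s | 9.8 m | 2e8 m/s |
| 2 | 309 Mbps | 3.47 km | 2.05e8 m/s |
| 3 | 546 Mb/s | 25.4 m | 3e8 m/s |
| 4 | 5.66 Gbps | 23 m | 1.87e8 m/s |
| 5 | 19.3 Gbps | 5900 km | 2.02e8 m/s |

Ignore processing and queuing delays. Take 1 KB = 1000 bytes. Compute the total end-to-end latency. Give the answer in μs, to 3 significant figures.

L = 72800 bits.
Transmission delays (L/R per hop): 44.6626, 235.599, 133.333, 12.8622, 3.77202 μs; sum = 430.229 μs.
Propagation delays (d/s per hop): 0.049, 16.9268, 0.0846667, 0.122995, 29207.9 μs; sum = 29225.1 μs.
End-to-end = 29700 μs.

29700 μs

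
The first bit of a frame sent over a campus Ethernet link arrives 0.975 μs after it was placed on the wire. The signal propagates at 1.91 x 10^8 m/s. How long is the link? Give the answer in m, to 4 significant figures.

d = s × t_prop = 191000000 × 9.75e-07 = 186.2 m.

186.2 m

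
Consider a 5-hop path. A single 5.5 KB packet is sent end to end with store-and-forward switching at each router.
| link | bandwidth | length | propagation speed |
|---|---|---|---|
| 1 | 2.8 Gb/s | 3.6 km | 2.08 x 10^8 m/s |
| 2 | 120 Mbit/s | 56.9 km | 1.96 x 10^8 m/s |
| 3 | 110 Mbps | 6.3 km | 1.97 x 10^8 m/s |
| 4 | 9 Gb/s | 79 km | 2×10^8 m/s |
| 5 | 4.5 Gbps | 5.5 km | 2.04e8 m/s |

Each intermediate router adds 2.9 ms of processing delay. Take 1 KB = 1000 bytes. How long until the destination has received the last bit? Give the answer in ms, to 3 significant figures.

13.2 ms

L = 44000 bits.
Transmission delays (L/R per hop): 0.0157143, 0.366667, 0.4, 0.00488889, 0.00977778 ms; sum = 0.797048 ms.
Propagation delays (d/s per hop): 0.0173077, 0.290306, 0.0319797, 0.395, 0.0269608 ms; sum = 0.761554 ms.
Processing at 4 router(s): 4 × 2.9 ms = 11.6 ms.
End-to-end = 13.2 ms.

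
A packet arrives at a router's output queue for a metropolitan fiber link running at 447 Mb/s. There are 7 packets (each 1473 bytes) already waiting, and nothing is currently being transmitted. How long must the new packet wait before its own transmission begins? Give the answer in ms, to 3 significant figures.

0.185 ms

Each queued packet: L/R = 11784/447000000 = 0.0263624 ms.
7 queued → 0.184537 ms.
Queuing delay = 0.185 ms.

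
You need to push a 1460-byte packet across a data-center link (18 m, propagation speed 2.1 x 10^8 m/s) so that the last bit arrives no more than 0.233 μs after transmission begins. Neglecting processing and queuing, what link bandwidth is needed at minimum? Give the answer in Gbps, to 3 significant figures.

79.3 Gbps

L = 11680 bits.
Propagation delay = 18 / 210000000 = 0.0857143 μs.
Transmission budget = 0.233 − 0.0857143 = 0.147286 μs.
R ≥ L / t_tx = 11680 bits / 1.47286e-07 s = 79.3 Gbps.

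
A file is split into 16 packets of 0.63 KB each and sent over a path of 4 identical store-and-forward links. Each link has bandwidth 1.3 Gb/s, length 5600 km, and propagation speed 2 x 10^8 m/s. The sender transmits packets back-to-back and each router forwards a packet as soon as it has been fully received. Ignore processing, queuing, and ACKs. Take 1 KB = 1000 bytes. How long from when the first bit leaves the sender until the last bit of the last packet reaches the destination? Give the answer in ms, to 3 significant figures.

Per-hop transmission t_tx = L/R = 5040/1300000000 = 0.00387692 ms.
Per-hop propagation t_prop = 5600000/200000000 = 28 ms.
Pipeline fill: first packet needs 4·t_tx to clear all hops; remaining 15 packets each add one t_tx.
Total = (4+16-1)·t_tx + 4·t_prop = 19·0.00387692 + 4·28 = 112 ms.

112 ms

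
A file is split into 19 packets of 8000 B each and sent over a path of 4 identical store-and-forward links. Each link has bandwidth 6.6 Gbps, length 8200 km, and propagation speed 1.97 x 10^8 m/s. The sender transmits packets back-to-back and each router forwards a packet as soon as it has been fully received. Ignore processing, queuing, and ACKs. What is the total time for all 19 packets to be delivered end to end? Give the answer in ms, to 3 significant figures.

167 ms

Per-hop transmission t_tx = L/R = 64000/6600000000 = 0.00969697 ms.
Per-hop propagation t_prop = 8200000/197000000 = 41.6244 ms.
Pipeline fill: first packet needs 4·t_tx to clear all hops; remaining 18 packets each add one t_tx.
Total = (4+19-1)·t_tx + 4·t_prop = 22·0.00969697 + 4·41.6244 = 167 ms.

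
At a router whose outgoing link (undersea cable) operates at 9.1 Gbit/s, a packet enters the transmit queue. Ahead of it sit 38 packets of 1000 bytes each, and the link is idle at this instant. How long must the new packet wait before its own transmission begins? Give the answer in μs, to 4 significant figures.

33.41 μs

Each queued packet: L/R = 8000/9100000000 = 0.879121 μs.
38 queued → 33.4066 μs.
Queuing delay = 33.41 μs.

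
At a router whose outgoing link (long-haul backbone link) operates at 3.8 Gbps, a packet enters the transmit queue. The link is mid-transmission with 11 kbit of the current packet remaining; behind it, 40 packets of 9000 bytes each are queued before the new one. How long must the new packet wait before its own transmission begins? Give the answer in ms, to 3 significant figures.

Each queued packet: L/R = 72000/3800000000 = 0.0189474 ms.
40 queued → 0.757895 ms.
Plus remaining 11000 bits of current packet: 0.00289474 ms.
Queuing delay = 0.761 ms.

0.761 ms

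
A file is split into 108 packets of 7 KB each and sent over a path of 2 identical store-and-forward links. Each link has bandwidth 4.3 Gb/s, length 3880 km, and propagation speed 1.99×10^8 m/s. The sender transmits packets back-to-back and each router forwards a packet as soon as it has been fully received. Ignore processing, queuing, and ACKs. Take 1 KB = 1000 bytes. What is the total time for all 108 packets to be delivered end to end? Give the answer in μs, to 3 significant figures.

Per-hop transmission t_tx = L/R = 56000/4300000000 = 13.0233 μs.
Per-hop propagation t_prop = 3880000/199000000 = 19497.5 μs.
Pipeline fill: first packet needs 2·t_tx to clear all hops; remaining 107 packets each add one t_tx.
Total = (2+108-1)·t_tx + 2·t_prop = 109·13.0233 + 2·19497.5 = 40400 μs.

40400 μs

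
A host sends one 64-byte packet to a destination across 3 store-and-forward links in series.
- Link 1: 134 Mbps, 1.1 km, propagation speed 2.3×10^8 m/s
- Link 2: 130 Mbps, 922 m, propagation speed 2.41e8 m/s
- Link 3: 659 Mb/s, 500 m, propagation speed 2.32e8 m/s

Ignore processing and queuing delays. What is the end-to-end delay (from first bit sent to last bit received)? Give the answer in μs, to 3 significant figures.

19.3 μs

L = 64 × 8 = 512 bits.
Transmission delays (L/R per hop): 3.8209, 3.93846, 0.776935 μs; sum = 8.53629 μs.
Propagation delays (d/s per hop): 4.78261, 3.82573, 2.15517 μs; sum = 10.7635 μs.
End-to-end = 19.3 μs.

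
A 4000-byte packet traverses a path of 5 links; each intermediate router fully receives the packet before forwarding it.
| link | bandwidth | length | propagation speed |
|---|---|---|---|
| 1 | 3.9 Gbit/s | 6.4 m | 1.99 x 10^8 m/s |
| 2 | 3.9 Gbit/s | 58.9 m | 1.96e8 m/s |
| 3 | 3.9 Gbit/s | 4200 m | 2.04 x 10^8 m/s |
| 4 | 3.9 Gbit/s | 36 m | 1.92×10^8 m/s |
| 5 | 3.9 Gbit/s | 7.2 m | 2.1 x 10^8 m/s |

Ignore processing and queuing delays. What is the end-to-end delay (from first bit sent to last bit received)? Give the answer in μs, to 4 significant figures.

62.17 μs

L = 4000 × 8 = 32000 bits.
Transmission delay per hop = L/R = 32000/3900000000 = 8.20513 μs; 5 hops → 41.0256 μs.
Propagation delays (d/s per hop): 0.0321608, 0.30051, 20.5882, 0.1875, 0.0342857 μs; sum = 21.1427 μs.
End-to-end = 62.17 μs.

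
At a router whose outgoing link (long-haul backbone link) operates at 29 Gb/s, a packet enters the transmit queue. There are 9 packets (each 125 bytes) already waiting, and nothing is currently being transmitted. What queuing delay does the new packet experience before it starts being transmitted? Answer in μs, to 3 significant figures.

Each queued packet: L/R = 1000/29000000000 = 0.0344828 μs.
9 queued → 0.310345 μs.
Queuing delay = 0.310 μs.

0.310 μs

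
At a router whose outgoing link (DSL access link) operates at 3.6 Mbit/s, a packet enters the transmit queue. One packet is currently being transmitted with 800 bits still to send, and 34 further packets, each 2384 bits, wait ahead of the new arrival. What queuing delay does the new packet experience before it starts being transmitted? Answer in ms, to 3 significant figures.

Each queued packet: L/R = 2384/3600000 = 0.662222 ms.
34 queued → 22.5156 ms.
Plus remaining 800 bits of current packet: 0.222222 ms.
Queuing delay = 22.7 ms.

22.7 ms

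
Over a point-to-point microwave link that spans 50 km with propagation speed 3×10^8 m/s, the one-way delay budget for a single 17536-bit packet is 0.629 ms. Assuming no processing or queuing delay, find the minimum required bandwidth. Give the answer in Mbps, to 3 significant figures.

Propagation delay = 50000 / 300000000 = 0.166667 ms.
Transmission budget = 0.629 − 0.166667 = 0.462333 ms.
R ≥ L / t_tx = 17536 bits / 0.000462333 s = 37.9 Mbps.

37.9 Mbps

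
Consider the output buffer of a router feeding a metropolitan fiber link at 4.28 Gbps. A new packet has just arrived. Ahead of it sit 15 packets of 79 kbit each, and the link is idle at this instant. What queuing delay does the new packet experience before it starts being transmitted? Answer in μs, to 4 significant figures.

276.9 μs

Each queued packet: L/R = 79000/4.28e+09 = 18.4579 μs.
15 queued → 276.869 μs.
Queuing delay = 276.9 μs.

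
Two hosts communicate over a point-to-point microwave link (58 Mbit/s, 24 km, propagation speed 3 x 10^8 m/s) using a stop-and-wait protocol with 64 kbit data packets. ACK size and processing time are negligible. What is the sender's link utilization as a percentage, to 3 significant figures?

87.3 %

t_tx = L/R = 64000/58000000 = 0.00110345 s.
t_prop = 24000/300000000 = 8e-05 s; RTT = 0.00016 s.
Cycle = t_tx + RTT = 0.00126345 s.
Utilization = t_tx / cycle = 0.00110345/0.00126345 = 87.3 %.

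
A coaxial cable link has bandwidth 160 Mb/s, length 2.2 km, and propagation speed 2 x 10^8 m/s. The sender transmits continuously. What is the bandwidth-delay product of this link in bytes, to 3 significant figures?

Propagation delay = 2200 / 200000000 = 1.1e-05 s.
BDP = R × t_prop = 160000000 × 1.1e-05 = 1760 bits.
In bytes: 1760/8 = 220 bytes.

220 bytes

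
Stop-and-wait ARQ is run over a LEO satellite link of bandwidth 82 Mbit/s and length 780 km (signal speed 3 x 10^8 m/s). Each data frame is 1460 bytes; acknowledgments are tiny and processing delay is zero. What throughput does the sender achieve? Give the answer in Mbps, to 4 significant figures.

2.186 Mbps

t_tx = L/R = 11680/82000000 = 0.000142439 s.
t_prop = 780000/300000000 = 0.0026 s; RTT = 0.0052 s.
Cycle = t_tx + RTT = 0.00534244 s.
Throughput = L / cycle = 11680 / 0.00534244 = 2.186 Mbps.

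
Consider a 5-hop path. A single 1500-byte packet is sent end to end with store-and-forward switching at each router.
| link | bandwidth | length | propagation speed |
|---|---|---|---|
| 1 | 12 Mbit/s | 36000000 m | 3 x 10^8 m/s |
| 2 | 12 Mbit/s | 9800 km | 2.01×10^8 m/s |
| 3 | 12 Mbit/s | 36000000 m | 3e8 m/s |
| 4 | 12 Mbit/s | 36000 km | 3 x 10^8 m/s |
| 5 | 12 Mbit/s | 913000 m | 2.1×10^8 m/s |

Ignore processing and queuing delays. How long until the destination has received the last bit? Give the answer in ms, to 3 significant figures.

418 ms

L = 1500 × 8 = 12000 bits.
Transmission delay per hop = L/R = 12000/12000000 = 1 ms; 5 hops → 5 ms.
Propagation delays (d/s per hop): 120, 48.7562, 120, 120, 4.34762 ms; sum = 413.104 ms.
End-to-end = 418 ms.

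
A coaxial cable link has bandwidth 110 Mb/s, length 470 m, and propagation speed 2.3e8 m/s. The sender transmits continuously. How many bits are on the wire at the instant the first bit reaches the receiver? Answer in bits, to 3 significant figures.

Propagation delay = 470 / 2.3e+08 = 2.04348e-06 s.
BDP = R × t_prop = 110000000 × 2.04348e-06 = 224.783 bits.

225 bits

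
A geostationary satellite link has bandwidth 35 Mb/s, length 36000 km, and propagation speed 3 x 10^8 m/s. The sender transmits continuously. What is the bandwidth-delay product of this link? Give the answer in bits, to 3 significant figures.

4200000 bits

Propagation delay = 36000000 / 300000000 = 0.12 s.
BDP = R × t_prop = 35000000 × 0.12 = 4200000 bits.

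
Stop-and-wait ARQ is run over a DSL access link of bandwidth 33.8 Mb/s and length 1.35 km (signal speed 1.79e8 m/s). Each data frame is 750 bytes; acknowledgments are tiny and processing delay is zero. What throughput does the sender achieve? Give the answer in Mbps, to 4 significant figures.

31.15 Mbps

t_tx = L/R = 6000/33800000 = 0.000177515 s.
t_prop = 1350/179000000 = 7.5419e-06 s; RTT = 1.50838e-05 s.
Cycle = t_tx + RTT = 0.000192599 s.
Throughput = L / cycle = 6000 / 0.000192599 = 31.15 Mbps.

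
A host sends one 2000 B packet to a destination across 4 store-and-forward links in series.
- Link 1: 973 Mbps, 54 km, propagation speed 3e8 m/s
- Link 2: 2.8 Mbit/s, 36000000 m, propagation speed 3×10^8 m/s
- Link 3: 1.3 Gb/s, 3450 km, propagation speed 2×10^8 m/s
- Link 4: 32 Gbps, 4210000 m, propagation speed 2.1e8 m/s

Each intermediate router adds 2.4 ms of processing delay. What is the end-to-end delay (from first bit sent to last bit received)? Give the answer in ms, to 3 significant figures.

L = 2000 × 8 = 16000 bits.
Transmission delays (L/R per hop): 0.016444, 5.71429, 0.0123077, 0.0005 ms; sum = 5.74354 ms.
Propagation delays (d/s per hop): 0.18, 120, 17.25, 20.0476 ms; sum = 157.478 ms.
Processing at 3 router(s): 3 × 2.4 ms = 7.2 ms.
End-to-end = 170 ms.

170 ms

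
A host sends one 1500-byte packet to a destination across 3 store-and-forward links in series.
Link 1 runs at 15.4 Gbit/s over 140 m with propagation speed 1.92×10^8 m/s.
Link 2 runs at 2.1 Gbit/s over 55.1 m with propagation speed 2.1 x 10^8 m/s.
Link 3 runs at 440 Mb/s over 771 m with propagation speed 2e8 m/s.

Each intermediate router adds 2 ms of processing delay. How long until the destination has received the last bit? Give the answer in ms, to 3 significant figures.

L = 1500 × 8 = 12000 bits.
Transmission delays (L/R per hop): 0.000779221, 0.00571429, 0.0272727 ms; sum = 0.0337662 ms.
Propagation delays (d/s per hop): 0.000729167, 0.000262381, 0.003855 ms; sum = 0.00484655 ms.
Processing at 2 router(s): 2 × 2 ms = 4 ms.
End-to-end = 4.04 ms.

4.04 ms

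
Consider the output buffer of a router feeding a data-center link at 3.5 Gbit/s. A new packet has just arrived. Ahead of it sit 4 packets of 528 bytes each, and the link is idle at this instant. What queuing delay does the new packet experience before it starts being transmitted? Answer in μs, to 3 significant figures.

4.83 μs

Each queued packet: L/R = 4224/3500000000 = 1.20686 μs.
4 queued → 4.82743 μs.
Queuing delay = 4.83 μs.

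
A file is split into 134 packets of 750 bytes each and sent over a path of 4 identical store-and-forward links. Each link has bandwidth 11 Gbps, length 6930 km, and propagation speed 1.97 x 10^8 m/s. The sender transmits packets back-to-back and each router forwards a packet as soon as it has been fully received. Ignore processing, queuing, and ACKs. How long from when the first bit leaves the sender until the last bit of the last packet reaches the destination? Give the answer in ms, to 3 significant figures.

141 ms

Per-hop transmission t_tx = L/R = 6000/11000000000 = 0.000545455 ms.
Per-hop propagation t_prop = 6930000/197000000 = 35.1777 ms.
Pipeline fill: first packet needs 4·t_tx to clear all hops; remaining 133 packets each add one t_tx.
Total = (4+134-1)·t_tx + 4·t_prop = 137·0.000545455 + 4·35.1777 = 141 ms.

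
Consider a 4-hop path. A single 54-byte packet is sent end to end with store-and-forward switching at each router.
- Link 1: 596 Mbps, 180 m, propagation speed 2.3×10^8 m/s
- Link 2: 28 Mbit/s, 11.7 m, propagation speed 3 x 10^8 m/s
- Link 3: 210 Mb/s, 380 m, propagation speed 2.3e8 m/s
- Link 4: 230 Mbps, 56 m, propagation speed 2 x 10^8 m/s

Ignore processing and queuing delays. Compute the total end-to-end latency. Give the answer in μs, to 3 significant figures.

22.8 μs

L = 54 × 8 = 432 bits.
Transmission delays (L/R per hop): 0.724832, 15.4286, 2.05714, 1.87826 μs; sum = 20.0888 μs.
Propagation delays (d/s per hop): 0.782609, 0.039, 1.65217, 0.28 μs; sum = 2.75378 μs.
End-to-end = 22.8 μs.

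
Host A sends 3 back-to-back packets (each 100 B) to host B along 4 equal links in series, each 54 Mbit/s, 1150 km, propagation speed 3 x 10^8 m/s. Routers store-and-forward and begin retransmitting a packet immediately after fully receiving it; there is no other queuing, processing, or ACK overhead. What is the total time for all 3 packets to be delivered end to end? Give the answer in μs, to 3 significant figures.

Per-hop transmission t_tx = L/R = 800/54000000 = 14.8148 μs.
Per-hop propagation t_prop = 1150000/300000000 = 3833.33 μs.
Pipeline fill: first packet needs 4·t_tx to clear all hops; remaining 2 packets each add one t_tx.
Total = (4+3-1)·t_tx + 4·t_prop = 6·14.8148 + 4·3833.33 = 15400 μs.

15400 μs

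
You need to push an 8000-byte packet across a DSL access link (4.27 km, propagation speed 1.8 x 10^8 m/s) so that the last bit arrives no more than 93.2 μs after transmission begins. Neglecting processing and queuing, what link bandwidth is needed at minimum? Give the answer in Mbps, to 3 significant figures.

L = 64000 bits.
Propagation delay = 4270 / 180000000 = 23.7222 μs.
Transmission budget = 93.2 − 23.7222 = 69.4778 μs.
R ≥ L / t_tx = 64000 bits / 6.94778e-05 s = 921 Mbps.

921 Mbps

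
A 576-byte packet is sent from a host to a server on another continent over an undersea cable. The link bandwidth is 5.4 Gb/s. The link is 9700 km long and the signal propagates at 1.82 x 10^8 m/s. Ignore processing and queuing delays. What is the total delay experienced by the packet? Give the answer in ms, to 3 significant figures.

L = 576 × 8 = 4608 bits.
Transmission delay = L/R = 4608 / 5400000000 = 0.000853333 ms.
Propagation delay = d/s = 9700000 m / 182000000 m/s = 53.2967 ms.
Total = 53.3 ms.

53.3 ms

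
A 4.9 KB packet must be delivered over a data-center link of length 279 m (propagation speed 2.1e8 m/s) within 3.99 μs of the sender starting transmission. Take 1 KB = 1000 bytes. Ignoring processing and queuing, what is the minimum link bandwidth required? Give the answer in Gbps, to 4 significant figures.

14.73 Gbps

L = 39200 bits.
Propagation delay = 279 / 210000000 = 1.32857 μs.
Transmission budget = 3.99 − 1.32857 = 2.66143 μs.
R ≥ L / t_tx = 39200 bits / 2.66143e-06 s = 14.73 Gbps.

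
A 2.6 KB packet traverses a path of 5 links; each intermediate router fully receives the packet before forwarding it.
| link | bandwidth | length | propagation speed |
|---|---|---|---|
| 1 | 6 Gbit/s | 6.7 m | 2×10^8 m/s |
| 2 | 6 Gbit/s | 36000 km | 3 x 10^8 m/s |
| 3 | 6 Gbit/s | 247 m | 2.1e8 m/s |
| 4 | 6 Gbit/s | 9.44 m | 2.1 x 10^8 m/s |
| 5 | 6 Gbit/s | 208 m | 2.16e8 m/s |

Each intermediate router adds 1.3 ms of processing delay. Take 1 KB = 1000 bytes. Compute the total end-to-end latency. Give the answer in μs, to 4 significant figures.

125200 μs

L = 20800 bits.
Transmission delay per hop = L/R = 20800/6000000000 = 3.46667 μs; 5 hops → 17.3333 μs.
Propagation delays (d/s per hop): 0.0335, 120000, 1.17619, 0.0449524, 0.962963 μs; sum = 120002 μs.
Processing at 4 router(s): 4 × 1.3 ms = 5200 μs.
End-to-end = 125200 μs.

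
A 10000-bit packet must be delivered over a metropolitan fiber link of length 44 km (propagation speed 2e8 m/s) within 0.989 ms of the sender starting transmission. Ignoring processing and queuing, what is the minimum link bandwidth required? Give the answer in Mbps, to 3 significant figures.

13.0 Mbps

Propagation delay = 44000 / 200000000 = 0.22 ms.
Transmission budget = 0.989 − 0.22 = 0.769 ms.
R ≥ L / t_tx = 10000 bits / 0.000769 s = 13.0 Mbps.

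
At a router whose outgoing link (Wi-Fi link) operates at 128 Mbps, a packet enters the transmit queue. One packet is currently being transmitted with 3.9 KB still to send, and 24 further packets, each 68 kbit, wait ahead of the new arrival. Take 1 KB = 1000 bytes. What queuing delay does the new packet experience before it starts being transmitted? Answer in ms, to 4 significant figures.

12.99 ms

Each queued packet: L/R = 68000/128000000 = 0.53125 ms.
24 queued → 12.75 ms.
Plus remaining 31200 bits of current packet: 0.24375 ms.
Queuing delay = 12.99 ms.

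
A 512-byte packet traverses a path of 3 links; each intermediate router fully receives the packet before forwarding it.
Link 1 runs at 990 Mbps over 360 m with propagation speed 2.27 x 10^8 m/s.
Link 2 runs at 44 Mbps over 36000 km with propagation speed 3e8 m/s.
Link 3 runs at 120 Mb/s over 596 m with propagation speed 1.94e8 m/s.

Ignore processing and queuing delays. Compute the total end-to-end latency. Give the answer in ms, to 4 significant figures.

L = 512 × 8 = 4096 bits.
Transmission delays (L/R per hop): 0.00413737, 0.0930909, 0.0341333 ms; sum = 0.131362 ms.
Propagation delays (d/s per hop): 0.0015859, 120, 0.00307216 ms; sum = 120.005 ms.
End-to-end = 120.1 ms.

120.1 ms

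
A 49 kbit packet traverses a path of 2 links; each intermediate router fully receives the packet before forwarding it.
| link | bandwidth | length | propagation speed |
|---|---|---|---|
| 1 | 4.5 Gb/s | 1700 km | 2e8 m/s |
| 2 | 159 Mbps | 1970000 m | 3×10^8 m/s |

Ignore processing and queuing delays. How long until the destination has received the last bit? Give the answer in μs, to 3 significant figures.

L = 49000 bits.
Transmission delays (L/R per hop): 10.8889, 308.176 μs; sum = 319.065 μs.
Propagation delays (d/s per hop): 8500, 6566.67 μs; sum = 15066.7 μs.
End-to-end = 15400 μs.

15400 μs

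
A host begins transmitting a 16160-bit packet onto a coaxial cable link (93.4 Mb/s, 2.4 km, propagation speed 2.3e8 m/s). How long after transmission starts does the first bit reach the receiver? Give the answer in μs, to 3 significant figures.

10.4 μs

First bit experiences only propagation delay: d/s = 2400/2.3e+08 = 10.4 μs.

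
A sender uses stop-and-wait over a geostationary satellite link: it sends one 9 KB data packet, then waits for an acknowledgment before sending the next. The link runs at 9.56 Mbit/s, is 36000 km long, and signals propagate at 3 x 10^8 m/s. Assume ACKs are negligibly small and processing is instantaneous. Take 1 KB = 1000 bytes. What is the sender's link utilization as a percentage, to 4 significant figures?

3.043 %

t_tx = L/R = 72000/9560000 = 0.00753138 s.
t_prop = 36000000/300000000 = 0.12 s; RTT = 0.24 s.
Cycle = t_tx + RTT = 0.247531 s.
Utilization = t_tx / cycle = 0.00753138/0.247531 = 3.043 %.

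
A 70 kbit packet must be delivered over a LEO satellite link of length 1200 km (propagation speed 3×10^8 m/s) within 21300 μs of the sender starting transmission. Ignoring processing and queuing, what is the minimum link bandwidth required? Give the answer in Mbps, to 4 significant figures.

Propagation delay = 1200000 / 300000000 = 4000 μs.
Transmission budget = 21300 − 4000 = 17300 μs.
R ≥ L / t_tx = 70000 bits / 0.0173 s = 4.046 Mbps.

4.046 Mbps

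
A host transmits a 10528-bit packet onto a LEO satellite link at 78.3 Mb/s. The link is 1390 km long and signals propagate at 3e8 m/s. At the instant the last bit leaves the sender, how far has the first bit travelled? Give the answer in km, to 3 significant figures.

40.3 km

t_tx = L/R = 10528/78300000 = 0.000134457 s.
Distance = s × t_tx = 300000000 × 0.000134457 = 40.3 km.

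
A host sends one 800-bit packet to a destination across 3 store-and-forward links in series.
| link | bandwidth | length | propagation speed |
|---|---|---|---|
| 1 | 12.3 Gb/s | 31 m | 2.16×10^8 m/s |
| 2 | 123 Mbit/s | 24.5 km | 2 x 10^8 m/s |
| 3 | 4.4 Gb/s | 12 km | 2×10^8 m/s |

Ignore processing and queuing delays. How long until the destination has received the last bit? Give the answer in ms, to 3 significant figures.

0.189 ms

Transmission delays (L/R per hop): 6.50407e-05, 0.00650407, 0.000181818 ms; sum = 0.00675092 ms.
Propagation delays (d/s per hop): 0.000143519, 0.1225, 0.06 ms; sum = 0.182644 ms.
End-to-end = 0.189 ms.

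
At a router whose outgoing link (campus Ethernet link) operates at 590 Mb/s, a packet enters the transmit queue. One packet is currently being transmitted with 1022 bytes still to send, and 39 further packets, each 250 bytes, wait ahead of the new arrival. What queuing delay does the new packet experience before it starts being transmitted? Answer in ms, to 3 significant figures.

0.146 ms

Each queued packet: L/R = 2000/590000000 = 0.00338983 ms.
39 queued → 0.132203 ms.
Plus remaining 8176 bits of current packet: 0.0138576 ms.
Queuing delay = 0.146 ms.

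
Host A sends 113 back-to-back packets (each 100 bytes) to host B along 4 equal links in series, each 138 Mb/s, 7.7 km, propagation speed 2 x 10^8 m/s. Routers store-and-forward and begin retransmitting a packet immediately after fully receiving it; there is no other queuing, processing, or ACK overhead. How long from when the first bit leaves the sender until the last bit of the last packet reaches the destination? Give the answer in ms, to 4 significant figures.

Per-hop transmission t_tx = L/R = 800/138000000 = 0.0057971 ms.
Per-hop propagation t_prop = 7700/200000000 = 0.0385 ms.
Pipeline fill: first packet needs 4·t_tx to clear all hops; remaining 112 packets each add one t_tx.
Total = (4+113-1)·t_tx + 4·t_prop = 116·0.0057971 + 4·0.0385 = 0.8265 ms.

0.8265 ms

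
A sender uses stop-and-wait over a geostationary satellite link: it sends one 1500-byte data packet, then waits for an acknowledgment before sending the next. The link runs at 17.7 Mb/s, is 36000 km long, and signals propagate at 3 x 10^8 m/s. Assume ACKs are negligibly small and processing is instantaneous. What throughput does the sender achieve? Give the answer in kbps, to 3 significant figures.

t_tx = L/R = 12000/17700000 = 0.000677966 s.
t_prop = 36000000/300000000 = 0.12 s; RTT = 0.24 s.
Cycle = t_tx + RTT = 0.240678 s.
Throughput = L / cycle = 12000 / 0.240678 = 49.9 kbps.

49.9 kbps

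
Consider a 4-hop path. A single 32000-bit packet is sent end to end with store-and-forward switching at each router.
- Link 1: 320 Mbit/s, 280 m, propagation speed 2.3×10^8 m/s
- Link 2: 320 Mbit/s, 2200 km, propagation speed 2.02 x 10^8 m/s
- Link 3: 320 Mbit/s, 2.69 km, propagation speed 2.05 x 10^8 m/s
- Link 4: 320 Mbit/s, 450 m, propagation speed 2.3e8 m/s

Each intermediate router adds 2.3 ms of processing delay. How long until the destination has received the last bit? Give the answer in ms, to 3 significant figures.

Transmission delay per hop = L/R = 32000/320000000 = 0.1 ms; 4 hops → 0.4 ms.
Propagation delays (d/s per hop): 0.00121739, 10.8911, 0.013122, 0.00195652 ms; sum = 10.9074 ms.
Processing at 3 router(s): 3 × 2.3 ms = 6.9 ms.
End-to-end = 18.2 ms.

18.2 ms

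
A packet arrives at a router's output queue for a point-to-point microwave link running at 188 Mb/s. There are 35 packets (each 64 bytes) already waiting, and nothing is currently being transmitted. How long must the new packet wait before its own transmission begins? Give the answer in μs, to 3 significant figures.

Each queued packet: L/R = 512/188000000 = 2.7234 μs.
35 queued → 95.3191 μs.
Queuing delay = 95.3 μs.

95.3 μs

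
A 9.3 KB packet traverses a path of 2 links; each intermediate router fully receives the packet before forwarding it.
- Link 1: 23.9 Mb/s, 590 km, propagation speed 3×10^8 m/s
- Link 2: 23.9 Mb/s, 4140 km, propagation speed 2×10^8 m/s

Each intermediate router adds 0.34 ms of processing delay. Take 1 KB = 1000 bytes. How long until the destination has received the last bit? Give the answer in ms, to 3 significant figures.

29.2 ms

L = 74400 bits.
Transmission delay per hop = L/R = 74400/23900000 = 3.11297 ms; 2 hops → 6.22594 ms.
Propagation delays (d/s per hop): 1.96667, 20.7 ms; sum = 22.6667 ms.
Processing at 1 router(s): 1 × 0.34 ms = 0.34 ms.
End-to-end = 29.2 ms.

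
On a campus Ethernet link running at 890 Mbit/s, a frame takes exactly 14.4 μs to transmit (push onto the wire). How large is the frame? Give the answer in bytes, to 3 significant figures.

L = R × t_tx = 890000000 b/s × 1.44e-05 s = 12816 bits.
In bytes: 12816 / 8 = 1600 bytes.

1600 bytes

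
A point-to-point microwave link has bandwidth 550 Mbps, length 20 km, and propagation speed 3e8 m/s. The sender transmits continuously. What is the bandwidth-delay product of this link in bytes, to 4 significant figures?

Propagation delay = 20000 / 300000000 = 6.66667e-05 s.
BDP = R × t_prop = 550000000 × 6.66667e-05 = 36666.7 bits.
In bytes: 36666.7/8 = 4583 bytes.

4583 bytes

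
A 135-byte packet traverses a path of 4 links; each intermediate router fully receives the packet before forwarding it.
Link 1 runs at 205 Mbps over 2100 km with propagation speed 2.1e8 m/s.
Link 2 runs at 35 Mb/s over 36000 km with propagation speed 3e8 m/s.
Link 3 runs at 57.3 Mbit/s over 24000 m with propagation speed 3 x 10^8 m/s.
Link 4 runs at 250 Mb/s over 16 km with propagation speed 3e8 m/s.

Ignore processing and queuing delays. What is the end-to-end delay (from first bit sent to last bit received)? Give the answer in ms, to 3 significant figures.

130 ms

L = 135 × 8 = 1080 bits.
Transmission delays (L/R per hop): 0.00526829, 0.0308571, 0.0188482, 0.00432 ms; sum = 0.0592936 ms.
Propagation delays (d/s per hop): 10, 120, 0.08, 0.0533333 ms; sum = 130.133 ms.
End-to-end = 130 ms.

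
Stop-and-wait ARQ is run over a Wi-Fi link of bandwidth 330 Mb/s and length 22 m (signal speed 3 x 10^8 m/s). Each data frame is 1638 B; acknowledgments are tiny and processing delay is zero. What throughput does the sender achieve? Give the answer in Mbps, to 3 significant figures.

329 Mbps

t_tx = L/R = 13104/330000000 = 3.97091e-05 s.
t_prop = 22/300000000 = 7.33333e-08 s; RTT = 1.46667e-07 s.
Cycle = t_tx + RTT = 3.98558e-05 s.
Throughput = L / cycle = 13104 / 3.98558e-05 = 329 Mbps.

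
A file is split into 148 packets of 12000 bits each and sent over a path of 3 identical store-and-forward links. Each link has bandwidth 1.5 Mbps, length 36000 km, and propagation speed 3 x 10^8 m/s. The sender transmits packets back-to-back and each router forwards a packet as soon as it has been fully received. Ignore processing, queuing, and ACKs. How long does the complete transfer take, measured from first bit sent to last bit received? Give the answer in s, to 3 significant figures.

1.56 s

Per-hop transmission t_tx = L/R = 12000/1500000 = 0.008 s.
Per-hop propagation t_prop = 36000000/300000000 = 0.12 s.
Pipeline fill: first packet needs 3·t_tx to clear all hops; remaining 147 packets each add one t_tx.
Total = (3+148-1)·t_tx + 3·t_prop = 150·0.008 + 3·0.12 = 1.56 s.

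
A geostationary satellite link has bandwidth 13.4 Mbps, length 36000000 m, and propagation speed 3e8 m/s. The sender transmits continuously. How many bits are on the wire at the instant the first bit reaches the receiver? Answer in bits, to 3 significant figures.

Propagation delay = 36000000 / 300000000 = 0.12 s.
BDP = R × t_prop = 13400000 × 0.12 = 1608000 bits.

1610000 bits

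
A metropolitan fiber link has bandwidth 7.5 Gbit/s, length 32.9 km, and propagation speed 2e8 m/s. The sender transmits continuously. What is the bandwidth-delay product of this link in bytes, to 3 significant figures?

154000 bytes

Propagation delay = 32900 / 200000000 = 0.0001645 s.
BDP = R × t_prop = 7500000000 × 0.0001645 = 1233750 bits.
In bytes: 1233750/8 = 154000 bytes.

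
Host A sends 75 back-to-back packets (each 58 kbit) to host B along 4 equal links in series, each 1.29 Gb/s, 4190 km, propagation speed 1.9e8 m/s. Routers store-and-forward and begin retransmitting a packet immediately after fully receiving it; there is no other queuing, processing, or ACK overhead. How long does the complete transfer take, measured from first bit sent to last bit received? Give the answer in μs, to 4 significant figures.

Per-hop transmission t_tx = L/R = 58000/1290000000 = 44.9612 μs.
Per-hop propagation t_prop = 4190000/190000000 = 22052.6 μs.
Pipeline fill: first packet needs 4·t_tx to clear all hops; remaining 74 packets each add one t_tx.
Total = (4+75-1)·t_tx + 4·t_prop = 78·44.9612 + 4·22052.6 = 91720 μs.

91720 μs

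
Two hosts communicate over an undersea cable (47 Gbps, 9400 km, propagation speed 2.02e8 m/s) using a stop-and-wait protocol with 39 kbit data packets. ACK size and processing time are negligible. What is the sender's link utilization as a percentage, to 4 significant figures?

0.0008916 %

t_tx = L/R = 39000/47000000000 = 8.29787e-07 s.
t_prop = 9400000/202000000 = 0.0465347 s; RTT = 0.0930693 s.
Cycle = t_tx + RTT = 0.0930701 s.
Utilization = t_tx / cycle = 8.29787e-07/0.0930701 = 0.0008916 %.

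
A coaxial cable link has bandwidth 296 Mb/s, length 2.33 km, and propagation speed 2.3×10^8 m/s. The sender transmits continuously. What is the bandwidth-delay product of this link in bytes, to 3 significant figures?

Propagation delay = 2330 / 2.3e+08 = 1.01304e-05 s.
BDP = R × t_prop = 296000000 × 1.01304e-05 = 2998.61 bits.
In bytes: 2998.61/8 = 375 bytes.

375 bytes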